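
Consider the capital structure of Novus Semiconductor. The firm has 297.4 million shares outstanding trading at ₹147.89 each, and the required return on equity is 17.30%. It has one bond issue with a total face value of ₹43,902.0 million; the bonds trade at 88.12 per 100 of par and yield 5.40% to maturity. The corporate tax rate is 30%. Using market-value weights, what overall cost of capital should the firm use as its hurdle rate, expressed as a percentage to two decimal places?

Market value of equity E = 147.89 × 297.4m = 43982.486m. Market value of debt D = 43902m × 88.12/100 = 38686.4424m.
Total capital V = 43982.486 + 38686.4424 = 82668.9284.
Equity: weight = 43982.486/82668.9284 = 0.5320; cost = 17.3%.
Bonds outstanding: weight = 38686.4424/82668.9284 = 0.4680; after-tax cost = 5.4% × (1 − 30%) = 3.7800%.
WACC = 0.5320 × 17.3000% + 0.4680 × 3.7800% = 10.9731%.

10.97%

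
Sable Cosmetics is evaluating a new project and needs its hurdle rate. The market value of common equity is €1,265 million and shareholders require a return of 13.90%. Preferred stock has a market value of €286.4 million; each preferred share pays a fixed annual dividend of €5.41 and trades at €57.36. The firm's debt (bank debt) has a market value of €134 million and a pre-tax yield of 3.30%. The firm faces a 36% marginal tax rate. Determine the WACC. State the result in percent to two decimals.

12.20%

Cost of preferred: Rp = 5.41 / 57.36 = 9.4317%.
Total capital V = 1265 + 286.4 + 134 = 1685.4.
Equity: weight = 1265/1685.4 = 0.7506; cost = 13.9%.
Preferred: weight = 286.4/1685.4 = 0.1699; cost = 9.4317%.
Bank debt: weight = 134/1685.4 = 0.0795; after-tax cost = 3.3% × (1 − 36%) = 2.1120%.
WACC = 0.7506 × 13.9000% + 0.1699 × 9.4317% + 0.0795 × 2.1120% = 12.2035%.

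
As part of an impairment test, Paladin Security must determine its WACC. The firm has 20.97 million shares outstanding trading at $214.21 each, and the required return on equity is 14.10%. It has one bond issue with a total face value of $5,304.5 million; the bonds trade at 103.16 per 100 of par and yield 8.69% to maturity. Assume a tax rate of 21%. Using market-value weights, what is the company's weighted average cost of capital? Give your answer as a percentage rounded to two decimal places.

Market value of equity E = 214.21 × 20.97m = 4491.9837m. Market value of debt D = 5304.5m × 103.16/100 = 5472.1222m.
Total capital V = 4491.9837 + 5472.1222 = 9964.1059.
Equity: weight = 4491.9837/9964.1059 = 0.4508; cost = 14.1%.
Bonds outstanding: weight = 5472.1222/9964.1059 = 0.5492; after-tax cost = 8.69% × (1 − 21%) = 6.8651%.
WACC = 0.4508 × 14.1000% + 0.5492 × 6.8651% = 10.1267%.

10.13%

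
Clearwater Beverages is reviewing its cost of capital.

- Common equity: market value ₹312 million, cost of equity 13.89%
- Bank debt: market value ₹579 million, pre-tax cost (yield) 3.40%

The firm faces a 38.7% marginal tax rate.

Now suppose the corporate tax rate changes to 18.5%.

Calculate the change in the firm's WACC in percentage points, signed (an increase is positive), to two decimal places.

Current WACC:
Total capital V = 312 + 579 = 891.
Equity: weight = 312/891 = 0.3502; cost = 13.89%.
Bank debt: weight = 579/891 = 0.6498; after-tax cost = 3.4% × (1 − 38.7%) = 2.0842%.
WACC = 0.3502 × 13.8900% + 0.6498 × 2.0842% = 6.2182%.
After the change:
Total capital V = 312 + 579 = 891.
Equity: weight = 312/891 = 0.3502; cost = 13.89%.
Bank debt: weight = 579/891 = 0.6498; after-tax cost = 3.4% × (1 − 18.5%) = 2.7710%.
WACC = 0.3502 × 13.8900% + 0.6498 × 2.7710% = 6.6645%.
Change in WACC = 6.6645% − 6.2182% = 0.4463 pp.

+0.45 pp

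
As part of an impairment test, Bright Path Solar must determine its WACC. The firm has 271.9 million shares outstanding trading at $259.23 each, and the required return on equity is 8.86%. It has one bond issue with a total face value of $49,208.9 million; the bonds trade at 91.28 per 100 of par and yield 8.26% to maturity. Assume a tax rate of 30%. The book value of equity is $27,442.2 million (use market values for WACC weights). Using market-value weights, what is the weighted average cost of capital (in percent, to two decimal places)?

Market value of equity E = 259.23 × 271.9m = 70484.637m. Market value of debt D = 49208.9m × 91.28/100 = 44917.88392m.
Total capital V = 70484.637 + 44917.88392 = 115402.52092.
Equity: weight = 70484.637/115402.52092 = 0.6108; cost = 8.86%.
Bonds outstanding: weight = 44917.88392/115402.52092 = 0.3892; after-tax cost = 8.26% × (1 − 30%) = 5.7820%.
WACC = 0.6108 × 8.8600% + 0.3892 × 5.7820% = 7.6620%.

7.66%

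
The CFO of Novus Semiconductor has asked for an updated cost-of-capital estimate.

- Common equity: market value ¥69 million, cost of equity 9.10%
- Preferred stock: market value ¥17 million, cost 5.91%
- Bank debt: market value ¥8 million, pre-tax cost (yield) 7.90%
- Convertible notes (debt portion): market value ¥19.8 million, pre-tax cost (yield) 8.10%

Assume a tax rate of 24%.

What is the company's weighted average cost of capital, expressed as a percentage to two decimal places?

Total capital V = 69 + 17 + 8 + 19.8 = 113.8.
Equity: weight = 69/113.8 = 0.6063; cost = 9.1%.
Preferred: weight = 17/113.8 = 0.1494; cost = 5.91%.
Bank debt: weight = 8/113.8 = 0.0703; after-tax cost = 7.9% × (1 − 24%) = 6.0040%.
Convertible notes (debt portion): weight = 19.8/113.8 = 0.1740; after-tax cost = 8.1% × (1 − 24%) = 6.1560%.
WACC = 0.6063 × 9.1000% + 0.1494 × 5.9100% + 0.0703 × 6.0040% + 0.1740 × 6.1560% = 7.8936%.

7.89%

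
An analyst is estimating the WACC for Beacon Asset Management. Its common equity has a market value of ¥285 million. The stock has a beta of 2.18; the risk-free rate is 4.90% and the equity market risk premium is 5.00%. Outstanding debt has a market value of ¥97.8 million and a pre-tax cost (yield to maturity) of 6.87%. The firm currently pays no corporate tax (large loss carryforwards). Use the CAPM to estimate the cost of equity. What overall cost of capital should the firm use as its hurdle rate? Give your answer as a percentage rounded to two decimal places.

Cost of equity via CAPM: Re = 4.9% + 2.18 × 5.0% = 15.8000%.
Total capital V = 285 + 97.8 = 382.8.
Equity: weight = 285/382.8 = 0.7445; cost = 15.8%.
Debt: weight = 97.8/382.8 = 0.2555; after-tax cost = 6.87% × (1 − 0%) = 6.8700%.
WACC = 0.7445 × 15.8000% + 0.2555 × 6.8700% = 13.5185%.

13.52%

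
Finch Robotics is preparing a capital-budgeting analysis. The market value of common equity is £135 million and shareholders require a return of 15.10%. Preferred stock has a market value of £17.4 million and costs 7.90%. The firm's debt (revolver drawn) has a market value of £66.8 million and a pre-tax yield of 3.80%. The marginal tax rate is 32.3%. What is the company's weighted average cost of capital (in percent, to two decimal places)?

Total capital V = 135 + 17.4 + 66.8 = 219.2.
Equity: weight = 135/219.2 = 0.6159; cost = 15.1%.
Preferred: weight = 17.4/219.2 = 0.0794; cost = 7.9%.
Revolver drawn: weight = 66.8/219.2 = 0.3047; after-tax cost = 3.8% × (1 − 32.3%) = 2.5726%.
WACC = 0.6159 × 15.1000% + 0.0794 × 7.9000% + 0.3047 × 2.5726% = 10.7108%.

10.71%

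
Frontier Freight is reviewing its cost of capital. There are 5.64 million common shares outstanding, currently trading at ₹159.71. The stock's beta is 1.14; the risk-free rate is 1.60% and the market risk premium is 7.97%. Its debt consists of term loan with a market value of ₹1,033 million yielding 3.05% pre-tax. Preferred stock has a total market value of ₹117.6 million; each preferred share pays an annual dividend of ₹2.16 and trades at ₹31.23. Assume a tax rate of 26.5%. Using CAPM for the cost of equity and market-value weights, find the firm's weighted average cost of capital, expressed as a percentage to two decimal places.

Cost of equity via CAPM: Re = 1.6% + 1.14 × 7.97% = 10.6858%.
Cost of preferred: Rp = 2.16 / 31.23 = 6.9164%.
Market value of equity E = 159.71 × 5.64m = 900.7644m.
Total capital V = 900.7644 + 117.6 + 1033 = 2051.3644.
Equity: weight = 900.7644/2051.3644 = 0.4391; cost = 10.6858%.
Preferred: weight = 117.6/2051.3644 = 0.0573; cost = 6.9164%.
Term loan: weight = 1033/2051.3644 = 0.5036; after-tax cost = 3.05% × (1 − 26.5%) = 2.2417%.
WACC = 0.4391 × 10.6858% + 0.0573 × 6.9164% + 0.5036 × 2.2417% = 6.2176%.

6.22%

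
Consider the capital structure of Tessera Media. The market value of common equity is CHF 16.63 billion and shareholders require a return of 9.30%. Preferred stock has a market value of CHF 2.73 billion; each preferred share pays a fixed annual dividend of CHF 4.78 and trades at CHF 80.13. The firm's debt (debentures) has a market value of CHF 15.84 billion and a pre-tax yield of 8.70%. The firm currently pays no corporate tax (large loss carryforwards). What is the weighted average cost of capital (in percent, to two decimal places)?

8.77%

Cost of preferred: Rp = 4.78 / 80.13 = 5.9653%.
Total capital V = 16.63 + 2.73 + 15.84 = 35.2.
Equity: weight = 16.63/35.2 = 0.4724; cost = 9.3%.
Preferred: weight = 2.73/35.2 = 0.0776; cost = 5.9653%.
Debentures: weight = 15.84/35.2 = 0.4500; after-tax cost = 8.7% × (1 − 0%) = 8.7000%.
WACC = 0.4724 × 9.3000% + 0.0776 × 5.9653% + 0.4500 × 8.7000% = 8.7714%.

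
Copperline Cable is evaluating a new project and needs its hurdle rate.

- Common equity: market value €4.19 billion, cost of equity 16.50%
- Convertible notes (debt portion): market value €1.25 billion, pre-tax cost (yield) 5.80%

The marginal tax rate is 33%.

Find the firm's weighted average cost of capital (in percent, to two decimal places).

Total capital V = 4.19 + 1.25 = 5.44.
Equity: weight = 4.19/5.44 = 0.7702; cost = 16.5%.
Convertible notes (debt portion): weight = 1.25/5.44 = 0.2298; after-tax cost = 5.8% × (1 − 33%) = 3.8860%.
WACC = 0.7702 × 16.5000% + 0.2298 × 3.8860% = 13.6016%.

13.60%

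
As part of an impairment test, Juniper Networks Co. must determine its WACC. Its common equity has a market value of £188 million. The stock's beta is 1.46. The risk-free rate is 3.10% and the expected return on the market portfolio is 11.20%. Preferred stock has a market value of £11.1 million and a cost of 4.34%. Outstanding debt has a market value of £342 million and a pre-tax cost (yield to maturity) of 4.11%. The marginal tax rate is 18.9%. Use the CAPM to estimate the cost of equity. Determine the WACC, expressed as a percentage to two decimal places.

7.38%

Market risk premium = 11.2% − 3.1% = 8.1%.
Cost of equity via CAPM: Re = 3.1% + 1.46 × 8.1% = 14.9260%.
Total capital V = 188 + 11.1 + 342 = 541.1.
Equity: weight = 188/541.1 = 0.3474; cost = 14.926%.
Preferred: weight = 11.1/541.1 = 0.0205; cost = 4.34%.
Debt: weight = 342/541.1 = 0.6320; after-tax cost = 4.11% × (1 − 18.9%) = 3.3332%.
WACC = 0.3474 × 14.9260% + 0.0205 × 4.3400% + 0.6320 × 3.3332% = 7.3817%.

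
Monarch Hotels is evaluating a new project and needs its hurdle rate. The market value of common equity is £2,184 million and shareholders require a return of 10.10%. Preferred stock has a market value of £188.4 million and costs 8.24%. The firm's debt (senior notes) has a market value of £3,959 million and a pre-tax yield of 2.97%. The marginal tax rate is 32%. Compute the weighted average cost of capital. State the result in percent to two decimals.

Total capital V = 2184 + 188.4 + 3959 = 6331.4.
Equity: weight = 2184/6331.4 = 0.3449; cost = 10.1%.
Preferred: weight = 188.4/6331.4 = 0.0298; cost = 8.24%.
Senior notes: weight = 3959/6331.4 = 0.6253; after-tax cost = 2.97% × (1 − 32%) = 2.0196%.
WACC = 0.3449 × 10.1000% + 0.0298 × 8.2400% + 0.6253 × 2.0196% = 4.9920%.

4.99%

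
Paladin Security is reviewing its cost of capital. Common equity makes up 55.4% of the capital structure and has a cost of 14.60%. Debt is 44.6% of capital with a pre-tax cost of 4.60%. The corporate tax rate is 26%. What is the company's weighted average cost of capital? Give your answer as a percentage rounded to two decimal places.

After-tax cost of debt = 4.6% × (1 − 26%) = 3.4040%.
WACC = 0.554 × 14.6000% + 0.446 × 3.4040% = 9.6066%.

9.61%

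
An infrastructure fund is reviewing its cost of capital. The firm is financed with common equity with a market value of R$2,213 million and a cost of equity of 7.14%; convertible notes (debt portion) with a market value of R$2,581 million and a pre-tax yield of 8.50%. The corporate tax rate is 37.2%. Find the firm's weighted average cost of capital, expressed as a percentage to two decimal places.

6.17%

Total capital V = 2213 + 2581 = 4794.
Equity: weight = 2213/4794 = 0.4616; cost = 7.14%.
Convertible notes (debt portion): weight = 2581/4794 = 0.5384; after-tax cost = 8.5% × (1 − 37.2%) = 5.3380%.
WACC = 0.4616 × 7.1400% + 0.5384 × 5.3380% = 6.1698%.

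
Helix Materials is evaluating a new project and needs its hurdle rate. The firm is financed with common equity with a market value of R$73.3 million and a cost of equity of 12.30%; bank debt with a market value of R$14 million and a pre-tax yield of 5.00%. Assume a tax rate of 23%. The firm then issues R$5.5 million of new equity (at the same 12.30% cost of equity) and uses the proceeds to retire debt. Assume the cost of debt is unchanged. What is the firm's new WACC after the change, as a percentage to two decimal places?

After the change:
Total capital V = 78.8 + 8.5 = 87.3.
Equity: weight = 78.8/87.3 = 0.9026; cost = 12.3%.
Bank debt: weight = 8.5/87.3 = 0.0974; after-tax cost = 5% × (1 − 23%) = 3.8500%.
WACC = 0.9026 × 12.3000% + 0.0974 × 3.8500% = 11.4773%.

11.48%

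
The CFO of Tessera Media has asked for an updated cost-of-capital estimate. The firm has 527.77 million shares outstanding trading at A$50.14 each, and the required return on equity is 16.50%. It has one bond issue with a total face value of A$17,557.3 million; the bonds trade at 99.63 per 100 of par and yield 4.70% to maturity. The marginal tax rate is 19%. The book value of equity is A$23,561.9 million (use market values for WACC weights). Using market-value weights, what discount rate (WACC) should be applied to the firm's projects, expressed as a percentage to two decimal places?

11.45%

Market value of equity E = 50.14 × 527.77m = 26462.3878m. Market value of debt D = 17557.3m × 99.63/100 = 17492.33799m.
Total capital V = 26462.3878 + 17492.33799 = 43954.72579.
Equity: weight = 26462.3878/43954.72579 = 0.6020; cost = 16.5%.
Bonds outstanding: weight = 17492.33799/43954.72579 = 0.3980; after-tax cost = 4.7% × (1 − 19%) = 3.8070%.
WACC = 0.6020 × 16.5000% + 0.3980 × 3.8070% = 11.4487%.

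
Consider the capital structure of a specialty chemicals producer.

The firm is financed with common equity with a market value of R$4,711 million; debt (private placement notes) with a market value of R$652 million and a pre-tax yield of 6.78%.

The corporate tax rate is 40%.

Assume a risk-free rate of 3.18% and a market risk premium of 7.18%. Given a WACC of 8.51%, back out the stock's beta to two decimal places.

Total capital V = 4711 + 652 = 5363.
Equity weight = 4711/5363 = 0.8784.
Private placement notes weight = 652/5363 = 0.1216.
Debt contribution = 0.1216 × 6.78% × (1 − 40%) = 0.4946%.
Required equity contribution = 8.51% − 0.4946% = 8.0154%  ⇒  Re = 9.1248%.
CAPM: 9.1248% = 3.18% + β × 7.18%  ⇒  β = 0.8280.

0.83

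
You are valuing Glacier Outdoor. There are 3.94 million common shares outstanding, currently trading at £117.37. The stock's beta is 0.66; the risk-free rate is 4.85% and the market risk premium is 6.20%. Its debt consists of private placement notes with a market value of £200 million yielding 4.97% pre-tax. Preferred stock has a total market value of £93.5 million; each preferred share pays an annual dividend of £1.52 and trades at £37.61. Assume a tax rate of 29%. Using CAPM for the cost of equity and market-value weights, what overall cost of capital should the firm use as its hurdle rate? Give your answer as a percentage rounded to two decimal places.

6.90%

Cost of equity via CAPM: Re = 4.85% + 0.66 × 6.2% = 8.9420%.
Cost of preferred: Rp = 1.52 / 37.61 = 4.0415%.
Market value of equity E = 117.37 × 3.94m = 462.4378m.
Total capital V = 462.4378 + 93.5 + 200 = 755.9378.
Equity: weight = 462.4378/755.9378 = 0.6117; cost = 8.942%.
Preferred: weight = 93.5/755.9378 = 0.1237; cost = 4.0415%.
Private placement notes: weight = 200/755.9378 = 0.2646; after-tax cost = 4.97% × (1 − 29%) = 3.5287%.
WACC = 0.6117 × 8.9420% + 0.1237 × 4.0415% + 0.2646 × 3.5287% = 6.9037%.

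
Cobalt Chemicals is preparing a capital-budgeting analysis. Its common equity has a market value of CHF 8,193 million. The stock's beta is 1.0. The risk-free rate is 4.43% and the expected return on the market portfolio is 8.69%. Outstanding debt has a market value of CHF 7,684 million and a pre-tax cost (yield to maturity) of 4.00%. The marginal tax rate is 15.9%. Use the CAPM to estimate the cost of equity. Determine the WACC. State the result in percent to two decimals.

Market risk premium = 8.69% − 4.43% = 4.26%.
Cost of equity via CAPM: Re = 4.43% + 1.0 × 4.26% = 8.6900%.
Total capital V = 8193 + 7684 = 15877.
Equity: weight = 8193/15877 = 0.5160; cost = 8.69%.
Debt: weight = 7684/15877 = 0.4840; after-tax cost = 4% × (1 − 15.9%) = 3.3640%.
WACC = 0.5160 × 8.6900% + 0.4840 × 3.3640% = 6.1124%.

6.11%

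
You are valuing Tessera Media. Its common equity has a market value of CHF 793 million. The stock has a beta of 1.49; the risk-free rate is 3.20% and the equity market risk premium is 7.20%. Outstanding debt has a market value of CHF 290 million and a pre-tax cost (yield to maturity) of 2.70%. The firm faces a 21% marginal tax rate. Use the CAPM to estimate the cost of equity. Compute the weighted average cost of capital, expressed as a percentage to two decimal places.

Cost of equity via CAPM: Re = 3.2% + 1.49 × 7.2% = 13.9280%.
Total capital V = 793 + 290 = 1083.
Equity: weight = 793/1083 = 0.7322; cost = 13.928%.
Debt: weight = 290/1083 = 0.2678; after-tax cost = 2.7% × (1 − 21%) = 2.1330%.
WACC = 0.7322 × 13.9280% + 0.2678 × 2.1330% = 10.7696%.

10.77%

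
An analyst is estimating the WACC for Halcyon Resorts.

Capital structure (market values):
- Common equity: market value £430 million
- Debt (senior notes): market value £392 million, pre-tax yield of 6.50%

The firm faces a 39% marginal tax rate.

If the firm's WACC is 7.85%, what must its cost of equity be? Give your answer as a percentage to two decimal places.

11.39%

Total capital V = 430 + 392 = 822.
Equity weight = 430/822 = 0.5231.
Senior notes weight = 392/822 = 0.4769.
Debt contribution = 0.4769 × 6.5% × (1 − 39%) = 1.8909%.
Required equity contribution = 7.85% − 1.8909% = 5.9591%.
Re = 5.9591% / 0.5231 = 11.3917%.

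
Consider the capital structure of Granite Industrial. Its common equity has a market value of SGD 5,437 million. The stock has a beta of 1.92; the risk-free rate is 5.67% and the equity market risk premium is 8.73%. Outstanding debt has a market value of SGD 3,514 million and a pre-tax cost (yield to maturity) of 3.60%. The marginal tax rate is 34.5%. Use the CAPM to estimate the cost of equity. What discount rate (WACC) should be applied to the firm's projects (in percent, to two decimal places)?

Cost of equity via CAPM: Re = 5.67% + 1.92 × 8.73% = 22.4316%.
Total capital V = 5437 + 3514 = 8951.
Equity: weight = 5437/8951 = 0.6074; cost = 22.4316%.
Debt: weight = 3514/8951 = 0.3926; after-tax cost = 3.6% × (1 − 34.5%) = 2.3580%.
WACC = 0.6074 × 22.4316% + 0.3926 × 2.3580% = 14.5511%.

14.55%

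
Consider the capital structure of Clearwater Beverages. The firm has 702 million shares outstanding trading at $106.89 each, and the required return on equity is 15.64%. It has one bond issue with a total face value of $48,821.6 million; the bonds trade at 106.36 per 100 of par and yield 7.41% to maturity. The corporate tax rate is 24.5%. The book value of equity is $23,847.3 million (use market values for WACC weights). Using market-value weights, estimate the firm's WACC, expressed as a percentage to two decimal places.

Market value of equity E = 106.89 × 702m = 75036.78m. Market value of debt D = 48821.6m × 106.36/100 = 51926.65376m.
Total capital V = 75036.78 + 51926.65376 = 126963.43376.
Equity: weight = 75036.78/126963.43376 = 0.5910; cost = 15.64%.
Bonds outstanding: weight = 51926.65376/126963.43376 = 0.4090; after-tax cost = 7.41% × (1 − 24.5%) = 5.5945%.
WACC = 0.5910 × 15.6400% + 0.4090 × 5.5945% = 11.5315%.

11.53%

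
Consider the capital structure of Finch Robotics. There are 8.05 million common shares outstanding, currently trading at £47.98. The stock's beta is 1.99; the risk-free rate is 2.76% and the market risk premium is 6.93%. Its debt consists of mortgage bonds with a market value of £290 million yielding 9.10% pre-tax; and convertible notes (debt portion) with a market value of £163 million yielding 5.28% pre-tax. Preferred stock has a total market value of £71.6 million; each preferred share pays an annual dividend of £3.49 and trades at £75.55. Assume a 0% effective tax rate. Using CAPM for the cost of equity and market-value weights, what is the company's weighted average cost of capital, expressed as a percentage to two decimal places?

11.22%

Cost of equity via CAPM: Re = 2.76% + 1.99 × 6.93% = 16.5507%.
Cost of preferred: Rp = 3.49 / 75.55 = 4.6195%.
Market value of equity E = 47.98 × 8.05m = 386.239m.
Total capital V = 386.239 + 71.6 + 290 + 163 = 910.839.
Equity: weight = 386.239/910.839 = 0.4240; cost = 16.5507%.
Preferred: weight = 71.6/910.839 = 0.0786; cost = 4.6195%.
Mortgage bonds: weight = 290/910.839 = 0.3184; after-tax cost = 9.1% × (1 − 0%) = 9.1000%.
Convertible notes (debt portion): weight = 163/910.839 = 0.1790; after-tax cost = 5.28% × (1 − 0%) = 5.2800%.
WACC = 0.4240 × 16.5507% + 0.0786 × 4.6195% + 0.3184 × 9.1000% + 0.1790 × 5.2800% = 11.2236%.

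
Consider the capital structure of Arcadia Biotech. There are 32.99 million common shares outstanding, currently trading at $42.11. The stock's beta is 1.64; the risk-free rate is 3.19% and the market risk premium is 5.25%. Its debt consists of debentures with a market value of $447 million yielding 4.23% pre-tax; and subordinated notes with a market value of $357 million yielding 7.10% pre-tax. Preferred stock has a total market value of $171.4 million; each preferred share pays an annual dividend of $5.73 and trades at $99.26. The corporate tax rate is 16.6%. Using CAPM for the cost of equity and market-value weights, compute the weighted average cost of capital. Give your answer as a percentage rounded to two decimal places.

8.91%

Cost of equity via CAPM: Re = 3.19% + 1.64 × 5.25% = 11.8000%.
Cost of preferred: Rp = 5.73 / 99.26 = 5.7727%.
Market value of equity E = 42.11 × 32.99m = 1389.2089m.
Total capital V = 1389.2089 + 171.4 + 447 + 357 = 2364.6089.
Equity: weight = 1389.2089/2364.6089 = 0.5875; cost = 11.8%.
Preferred: weight = 171.4/2364.6089 = 0.0725; cost = 5.7727%.
Debentures: weight = 447/2364.6089 = 0.1890; after-tax cost = 4.23% × (1 − 16.6%) = 3.5278%.
Subordinated notes: weight = 357/2364.6089 = 0.1510; after-tax cost = 7.1% × (1 − 16.6%) = 5.9214%.
WACC = 0.5875 × 11.8000% + 0.0725 × 5.7727% + 0.1890 × 3.5278% + 0.1510 × 5.9214% = 8.9118%.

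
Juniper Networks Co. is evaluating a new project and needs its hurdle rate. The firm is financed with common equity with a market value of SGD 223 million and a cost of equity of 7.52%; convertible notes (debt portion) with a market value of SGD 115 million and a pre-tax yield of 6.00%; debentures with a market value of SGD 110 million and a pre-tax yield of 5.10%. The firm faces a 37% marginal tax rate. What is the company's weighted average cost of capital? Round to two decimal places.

Total capital V = 223 + 115 + 110 = 448.
Equity: weight = 223/448 = 0.4978; cost = 7.52%.
Convertible notes (debt portion): weight = 115/448 = 0.2567; after-tax cost = 6% × (1 − 37%) = 3.7800%.
Debentures: weight = 110/448 = 0.2455; after-tax cost = 5.1% × (1 − 37%) = 3.2130%.
WACC = 0.4978 × 7.5200% + 0.2567 × 3.7800% + 0.2455 × 3.2130% = 5.5024%.

5.50%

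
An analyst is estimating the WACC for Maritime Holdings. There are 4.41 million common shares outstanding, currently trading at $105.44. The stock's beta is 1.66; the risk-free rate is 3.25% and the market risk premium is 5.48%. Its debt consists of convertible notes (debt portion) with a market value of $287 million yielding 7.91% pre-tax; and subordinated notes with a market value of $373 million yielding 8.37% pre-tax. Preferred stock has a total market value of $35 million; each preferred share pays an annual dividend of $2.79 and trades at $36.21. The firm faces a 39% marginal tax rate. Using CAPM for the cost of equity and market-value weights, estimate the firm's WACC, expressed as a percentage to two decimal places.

Cost of equity via CAPM: Re = 3.25% + 1.66 × 5.48% = 12.3468%.
Cost of preferred: Rp = 2.79 / 36.21 = 7.7051%.
Market value of equity E = 105.44 × 4.41m = 464.9904m.
Total capital V = 464.9904 + 35 + 287 + 373 = 1159.9904.
Equity: weight = 464.9904/1159.9904 = 0.4009; cost = 12.3468%.
Preferred: weight = 35/1159.9904 = 0.0302; cost = 7.7051%.
Convertible notes (debt portion): weight = 287/1159.9904 = 0.2474; after-tax cost = 7.91% × (1 − 39%) = 4.8251%.
Subordinated notes: weight = 373/1159.9904 = 0.3216; after-tax cost = 8.37% × (1 − 39%) = 5.1057%.
WACC = 0.4009 × 12.3468% + 0.0302 × 7.7051% + 0.2474 × 4.8251% + 0.3216 × 5.1057% = 8.0174%.

8.02%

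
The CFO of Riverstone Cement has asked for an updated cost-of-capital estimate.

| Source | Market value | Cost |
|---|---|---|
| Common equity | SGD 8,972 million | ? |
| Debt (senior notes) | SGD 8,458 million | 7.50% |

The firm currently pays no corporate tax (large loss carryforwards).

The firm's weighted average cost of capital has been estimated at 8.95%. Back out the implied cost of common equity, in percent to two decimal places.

10.32%

Total capital V = 8972 + 8458 = 17430.
Equity weight = 8972/17430 = 0.5147.
Senior notes weight = 8458/17430 = 0.4853.
Debt contribution = 0.4853 × 7.5% × (1 − 0%) = 3.6394%.
Required equity contribution = 8.95% − 3.6394% = 5.3106%.
Re = 5.3106% / 0.5147 = 10.3169%.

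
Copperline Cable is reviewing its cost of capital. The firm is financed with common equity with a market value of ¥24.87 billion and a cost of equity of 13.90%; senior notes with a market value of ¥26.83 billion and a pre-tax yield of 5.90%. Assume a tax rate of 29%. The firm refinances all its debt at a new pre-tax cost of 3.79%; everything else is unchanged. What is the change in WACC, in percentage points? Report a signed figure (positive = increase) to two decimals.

-0.78 pp

Current WACC:
Total capital V = 24.87 + 26.83 = 51.7.
Equity: weight = 24.87/51.7 = 0.4810; cost = 13.9%.
Senior notes: weight = 26.83/51.7 = 0.5190; after-tax cost = 5.9% × (1 − 29%) = 4.1890%.
WACC = 0.4810 × 13.9000% + 0.5190 × 4.1890% = 8.8604%.
After the change:
Total capital V = 24.87 + 26.83 = 51.7.
Equity: weight = 24.87/51.7 = 0.4810; cost = 13.9%.
Senior notes: weight = 26.83/51.7 = 0.5190; after-tax cost = 3.79% × (1 − 29%) = 2.6909%.
WACC = 0.4810 × 13.9000% + 0.5190 × 2.6909% = 8.0830%.
Change in WACC = 8.0830% − 8.8604% = -0.7774 pp.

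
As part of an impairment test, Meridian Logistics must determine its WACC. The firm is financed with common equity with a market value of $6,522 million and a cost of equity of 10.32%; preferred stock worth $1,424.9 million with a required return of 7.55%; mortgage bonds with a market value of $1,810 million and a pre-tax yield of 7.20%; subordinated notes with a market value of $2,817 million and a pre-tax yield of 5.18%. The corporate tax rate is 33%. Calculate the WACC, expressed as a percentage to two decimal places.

7.68%

Total capital V = 6522 + 1424.9 + 1810 + 2817 = 12573.9.
Equity: weight = 6522/12573.9 = 0.5187; cost = 10.32%.
Preferred: weight = 1424.9/12573.9 = 0.1133; cost = 7.55%.
Mortgage bonds: weight = 1810/12573.9 = 0.1439; after-tax cost = 7.2% × (1 − 33%) = 4.8240%.
Subordinated notes: weight = 2817/12573.9 = 0.2240; after-tax cost = 5.18% × (1 − 33%) = 3.4706%.
WACC = 0.5187 × 10.3200% + 0.1133 × 7.5500% + 0.1439 × 4.8240% + 0.2240 × 3.4706% = 7.6804%.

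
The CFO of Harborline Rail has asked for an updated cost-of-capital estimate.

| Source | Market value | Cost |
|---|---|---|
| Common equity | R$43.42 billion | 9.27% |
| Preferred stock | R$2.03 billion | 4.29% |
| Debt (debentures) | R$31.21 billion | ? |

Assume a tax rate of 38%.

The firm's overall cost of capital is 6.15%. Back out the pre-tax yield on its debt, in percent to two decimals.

Total capital V = 43.42 + 2.03 + 31.21 = 76.66.
Equity weight = 43.42/76.66 = 0.5664.
Preferred weight = 2.03/76.66 = 0.0265.
Debentures weight = 31.21/76.66 = 0.4071.
Equity contribution = 0.5664 × 9.27% = 5.2505%.
Preferred contribution = 0.0265 × 4.29% = 0.1136%.
Remaining for debt = 6.15% − 5.3641% = 0.7859%.
Rd × (1 − 38%) × 0.4071 = 0.7859%  ⇒  Rd = 3.1135%.

3.11%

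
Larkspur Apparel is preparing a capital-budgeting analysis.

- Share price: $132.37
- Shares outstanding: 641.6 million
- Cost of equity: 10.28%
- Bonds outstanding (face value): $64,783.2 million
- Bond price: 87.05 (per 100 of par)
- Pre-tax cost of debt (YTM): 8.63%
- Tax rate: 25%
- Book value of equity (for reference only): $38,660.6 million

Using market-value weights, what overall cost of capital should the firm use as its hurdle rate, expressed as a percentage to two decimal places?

Market value of equity E = 132.37 × 641.6m = 84928.592m. Market value of debt D = 64783.2m × 87.05/100 = 56393.7756m.
Total capital V = 84928.592 + 56393.7756 = 141322.3676.
Equity: weight = 84928.592/141322.3676 = 0.6010; cost = 10.28%.
Bonds outstanding: weight = 56393.7756/141322.3676 = 0.3990; after-tax cost = 8.63% × (1 − 25%) = 6.4725%.
WACC = 0.6010 × 10.2800% + 0.3990 × 6.4725% = 8.7606%.

8.76%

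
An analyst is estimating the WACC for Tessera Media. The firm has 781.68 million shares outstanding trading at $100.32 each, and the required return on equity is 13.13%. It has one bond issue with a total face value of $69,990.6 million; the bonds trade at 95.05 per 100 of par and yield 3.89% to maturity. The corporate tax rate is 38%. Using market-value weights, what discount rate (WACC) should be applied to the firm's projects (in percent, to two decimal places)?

Market value of equity E = 100.32 × 781.68m = 78418.1376m. Market value of debt D = 69990.6m × 95.05/100 = 66526.0653m.
Total capital V = 78418.1376 + 66526.0653 = 144944.2029.
Equity: weight = 78418.1376/144944.2029 = 0.5410; cost = 13.13%.
Bonds outstanding: weight = 66526.0653/144944.2029 = 0.4590; after-tax cost = 3.89% × (1 − 38%) = 2.4118%.
WACC = 0.5410 × 13.1300% + 0.4590 × 2.4118% = 8.2106%.

8.21%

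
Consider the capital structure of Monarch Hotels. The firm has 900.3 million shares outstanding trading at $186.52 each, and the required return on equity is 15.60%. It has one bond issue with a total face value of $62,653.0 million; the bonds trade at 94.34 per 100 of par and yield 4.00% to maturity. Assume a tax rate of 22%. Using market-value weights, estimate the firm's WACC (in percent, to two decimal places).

12.35%

Market value of equity E = 186.52 × 900.3m = 167923.956m. Market value of debt D = 62653m × 94.34/100 = 59106.8402m.
Total capital V = 167923.956 + 59106.8402 = 227030.7962.
Equity: weight = 167923.956/227030.7962 = 0.7397; cost = 15.6%.
Bonds outstanding: weight = 59106.8402/227030.7962 = 0.2603; after-tax cost = 4% × (1 − 22%) = 3.1200%.
WACC = 0.7397 × 15.6000% + 0.2603 × 3.1200% = 12.3509%.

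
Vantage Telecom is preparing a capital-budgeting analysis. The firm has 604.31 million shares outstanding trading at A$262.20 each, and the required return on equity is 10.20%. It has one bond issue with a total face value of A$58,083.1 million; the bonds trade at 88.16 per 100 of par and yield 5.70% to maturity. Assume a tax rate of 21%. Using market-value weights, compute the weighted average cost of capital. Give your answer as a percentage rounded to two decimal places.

Market value of equity E = 262.2 × 604.31m = 158450.082m. Market value of debt D = 58083.1m × 88.16/100 = 51206.06096m.
Total capital V = 158450.082 + 51206.06096 = 209656.14296.
Equity: weight = 158450.082/209656.14296 = 0.7558; cost = 10.2%.
Bonds outstanding: weight = 51206.06096/209656.14296 = 0.2442; after-tax cost = 5.7% × (1 − 21%) = 4.5030%.
WACC = 0.7558 × 10.2000% + 0.2442 × 4.5030% = 8.8086%.

8.81%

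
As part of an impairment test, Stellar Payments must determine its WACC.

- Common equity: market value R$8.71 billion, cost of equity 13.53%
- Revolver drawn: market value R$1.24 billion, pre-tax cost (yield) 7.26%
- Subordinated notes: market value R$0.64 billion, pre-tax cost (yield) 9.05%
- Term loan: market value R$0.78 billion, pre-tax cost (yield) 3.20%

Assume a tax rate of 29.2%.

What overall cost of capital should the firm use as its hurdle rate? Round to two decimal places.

Total capital V = 8.71 + 1.24 + 0.64 + 0.78 = 11.37.
Equity: weight = 8.71/11.37 = 0.7661; cost = 13.53%.
Revolver drawn: weight = 1.24/11.37 = 0.1091; after-tax cost = 7.26% × (1 − 29.2%) = 5.1401%.
Subordinated notes: weight = 0.64/11.37 = 0.0563; after-tax cost = 9.05% × (1 − 29.2%) = 6.4074%.
Term loan: weight = 0.78/11.37 = 0.0686; after-tax cost = 3.2% × (1 − 29.2%) = 2.2656%.
WACC = 0.7661 × 13.5300% + 0.1091 × 5.1401% + 0.0563 × 6.4074% + 0.0686 × 2.2656% = 11.4413%.

11.44%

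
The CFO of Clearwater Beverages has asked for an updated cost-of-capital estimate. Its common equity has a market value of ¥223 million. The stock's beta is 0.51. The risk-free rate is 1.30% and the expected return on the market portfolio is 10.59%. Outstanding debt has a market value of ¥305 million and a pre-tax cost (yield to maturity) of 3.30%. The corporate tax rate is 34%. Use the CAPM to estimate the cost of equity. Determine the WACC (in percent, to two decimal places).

Market risk premium = 10.59% − 1.3% = 9.29%.
Cost of equity via CAPM: Re = 1.3% + 0.51 × 9.29% = 6.0379%.
Total capital V = 223 + 305 = 528.
Equity: weight = 223/528 = 0.4223; cost = 6.0379%.
Debt: weight = 305/528 = 0.5777; after-tax cost = 3.3% × (1 − 34%) = 2.1780%.
WACC = 0.4223 × 6.0379% + 0.5777 × 2.1780% = 3.8082%.

3.81%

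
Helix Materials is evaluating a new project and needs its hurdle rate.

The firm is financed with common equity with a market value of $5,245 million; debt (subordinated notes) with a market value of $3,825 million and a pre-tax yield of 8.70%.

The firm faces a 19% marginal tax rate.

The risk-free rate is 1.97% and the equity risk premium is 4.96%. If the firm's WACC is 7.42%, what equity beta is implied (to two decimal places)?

1.15

Total capital V = 5245 + 3825 = 9070.
Equity weight = 5245/9070 = 0.5783.
Subordinated notes weight = 3825/9070 = 0.4217.
Debt contribution = 0.4217 × 8.7% × (1 − 19%) = 2.9719%.
Required equity contribution = 7.42% − 2.9719% = 4.4481%  ⇒  Re = 7.6920%.
CAPM: 7.6920% = 1.97% + β × 4.96%  ⇒  β = 1.1536.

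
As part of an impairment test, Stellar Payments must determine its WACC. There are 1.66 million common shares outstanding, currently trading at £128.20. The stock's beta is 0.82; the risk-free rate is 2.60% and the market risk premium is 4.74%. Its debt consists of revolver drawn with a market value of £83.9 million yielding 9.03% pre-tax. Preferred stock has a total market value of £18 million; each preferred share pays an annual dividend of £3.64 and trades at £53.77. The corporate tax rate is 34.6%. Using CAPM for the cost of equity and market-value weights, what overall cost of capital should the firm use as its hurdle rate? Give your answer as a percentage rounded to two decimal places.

Cost of equity via CAPM: Re = 2.6% + 0.82 × 4.74% = 6.4868%.
Cost of preferred: Rp = 3.64 / 53.77 = 6.7696%.
Market value of equity E = 128.2 × 1.66m = 212.812m.
Total capital V = 212.812 + 18 + 83.9 = 314.712.
Equity: weight = 212.812/314.712 = 0.6762; cost = 6.4868%.
Preferred: weight = 18/314.712 = 0.0572; cost = 6.7696%.
Revolver drawn: weight = 83.9/314.712 = 0.2666; after-tax cost = 9.03% × (1 − 34.6%) = 5.9056%.
WACC = 0.6762 × 6.4868% + 0.0572 × 6.7696% + 0.2666 × 5.9056% = 6.3480%.

6.35%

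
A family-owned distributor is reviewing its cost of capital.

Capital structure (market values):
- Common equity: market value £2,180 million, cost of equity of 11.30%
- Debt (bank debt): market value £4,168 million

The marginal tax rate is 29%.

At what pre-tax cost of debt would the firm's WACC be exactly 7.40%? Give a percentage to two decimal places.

Total capital V = 2180 + 4168 = 6348.
Equity weight = 2180/6348 = 0.3434.
Bank debt weight = 4168/6348 = 0.6566.
Equity contribution = 0.3434 × 11.3% = 3.8806%.
Remaining for debt = 7.4% − 3.8806% = 3.5194%.
Rd × (1 − 29%) × 0.6566 = 3.5194%  ⇒  Rd = 7.5495%.

7.55%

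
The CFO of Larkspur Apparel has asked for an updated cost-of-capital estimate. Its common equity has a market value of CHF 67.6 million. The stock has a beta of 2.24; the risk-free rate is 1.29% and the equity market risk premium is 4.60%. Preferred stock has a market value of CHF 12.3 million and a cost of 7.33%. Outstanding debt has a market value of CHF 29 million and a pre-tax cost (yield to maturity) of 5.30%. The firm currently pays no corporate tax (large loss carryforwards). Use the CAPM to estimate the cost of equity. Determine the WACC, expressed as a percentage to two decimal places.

Cost of equity via CAPM: Re = 1.29% + 2.24 × 4.6% = 11.5940%.
Total capital V = 67.6 + 12.3 + 29 = 108.9.
Equity: weight = 67.6/108.9 = 0.6208; cost = 11.594%.
Preferred: weight = 12.3/108.9 = 0.1129; cost = 7.33%.
Debt: weight = 29/108.9 = 0.2663; after-tax cost = 5.3% × (1 − 0%) = 5.3000%.
WACC = 0.6208 × 11.5940% + 0.1129 × 7.3300% + 0.2663 × 5.3000% = 9.4363%.

9.44%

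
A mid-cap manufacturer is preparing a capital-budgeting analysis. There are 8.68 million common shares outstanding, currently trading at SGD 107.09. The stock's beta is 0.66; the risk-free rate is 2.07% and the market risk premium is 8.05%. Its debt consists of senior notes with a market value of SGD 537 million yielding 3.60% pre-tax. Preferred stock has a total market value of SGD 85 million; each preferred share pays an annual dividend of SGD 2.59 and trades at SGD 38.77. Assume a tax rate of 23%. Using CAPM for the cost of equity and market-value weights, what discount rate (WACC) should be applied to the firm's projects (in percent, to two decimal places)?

5.75%

Cost of equity via CAPM: Re = 2.07% + 0.66 × 8.05% = 7.3830%.
Cost of preferred: Rp = 2.59 / 38.77 = 6.6804%.
Market value of equity E = 107.09 × 8.68m = 929.5412m.
Total capital V = 929.5412 + 85 + 537 = 1551.5412.
Equity: weight = 929.5412/1551.5412 = 0.5991; cost = 7.383%.
Preferred: weight = 85/1551.5412 = 0.0548; cost = 6.6804%.
Senior notes: weight = 537/1551.5412 = 0.3461; after-tax cost = 3.6% × (1 − 23%) = 2.7720%.
WACC = 0.5991 × 7.3830% + 0.0548 × 6.6804% + 0.3461 × 2.7720% = 5.7486%.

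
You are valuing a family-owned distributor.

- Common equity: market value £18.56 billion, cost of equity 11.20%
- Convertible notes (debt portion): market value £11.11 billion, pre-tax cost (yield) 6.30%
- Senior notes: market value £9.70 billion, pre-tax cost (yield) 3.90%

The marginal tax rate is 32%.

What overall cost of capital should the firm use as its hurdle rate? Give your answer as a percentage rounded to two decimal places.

Total capital V = 18.56 + 11.11 + 9.7 = 39.37.
Equity: weight = 18.56/39.37 = 0.4714; cost = 11.2%.
Convertible notes (debt portion): weight = 11.11/39.37 = 0.2822; after-tax cost = 6.3% × (1 − 32%) = 4.2840%.
Senior notes: weight = 9.7/39.37 = 0.2464; after-tax cost = 3.9% × (1 − 32%) = 2.6520%.
WACC = 0.4714 × 11.2000% + 0.2822 × 4.2840% + 0.2464 × 2.6520% = 7.1423%.

7.14%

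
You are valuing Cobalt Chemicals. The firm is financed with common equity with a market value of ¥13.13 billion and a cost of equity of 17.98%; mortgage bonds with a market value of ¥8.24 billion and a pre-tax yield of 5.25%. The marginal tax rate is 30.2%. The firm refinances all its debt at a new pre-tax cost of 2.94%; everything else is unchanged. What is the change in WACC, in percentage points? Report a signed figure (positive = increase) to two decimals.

-0.62 pp

Current WACC:
Total capital V = 13.13 + 8.24 = 21.37.
Equity: weight = 13.13/21.37 = 0.6144; cost = 17.98%.
Mortgage bonds: weight = 8.24/21.37 = 0.3856; after-tax cost = 5.25% × (1 − 30.2%) = 3.6645%.
WACC = 0.6144 × 17.9800% + 0.3856 × 3.6645% = 12.4601%.
After the change:
Total capital V = 13.13 + 8.24 = 21.37.
Equity: weight = 13.13/21.37 = 0.6144; cost = 17.98%.
Mortgage bonds: weight = 8.24/21.37 = 0.3856; after-tax cost = 2.94% × (1 − 30.2%) = 2.0521%.
WACC = 0.6144 × 17.9800% + 0.3856 × 2.0521% = 11.8384%.
Change in WACC = 11.8384% − 12.4601% = -0.6217 pp.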